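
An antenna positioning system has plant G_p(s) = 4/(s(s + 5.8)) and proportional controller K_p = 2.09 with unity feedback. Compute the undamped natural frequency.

The closed-loop denominator is s(s+5.8) + 2.09·4 = s² + 5.8s + 8.36.
So ω_n² = 8.36 ⇒ ω_n = 2.891 rad/s, and ζ = 5.8/(2ω_n) = 1.

ω_n = 2.89 rad/s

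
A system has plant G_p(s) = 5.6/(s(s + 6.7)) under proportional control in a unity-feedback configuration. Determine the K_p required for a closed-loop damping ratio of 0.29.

Closed-loop characteristic equation: s² + 6.7s + K_p·5.6 = 0.
So ω_n = √(5.6K_p) and 2ζω_n = 6.7, giving ζ = 6.7/(2√(5.6K_p)).
Setting ζ = 0.29: √(5.6K_p) = 6.7/(2·0.29) = 11.55, so K_p = 133.4/5.6 = 23.8.

K_p = 23.8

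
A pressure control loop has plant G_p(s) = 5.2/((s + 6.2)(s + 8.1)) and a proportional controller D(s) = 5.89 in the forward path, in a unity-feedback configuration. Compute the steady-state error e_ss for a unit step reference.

0.621

The loop is type 0. Static position error constant K_pos = D(0)·G_p(0) = 5.89·0.1035 = 0.6099.
Steady-state error to a unit step: e_ss = 1/(1+K_pos) = 1/1.61 = 0.621.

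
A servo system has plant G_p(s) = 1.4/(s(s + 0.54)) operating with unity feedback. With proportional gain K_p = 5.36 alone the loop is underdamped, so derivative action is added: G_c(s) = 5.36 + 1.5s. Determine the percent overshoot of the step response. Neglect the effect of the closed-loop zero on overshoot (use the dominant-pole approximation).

Forward path: (5.36 + 1.5s)·1.4/(s(s+0.54)). The closed-loop characteristic equation is s² + (0.54 + 1.4·1.5)s + 1.4·5.36 = 0.
That is s² + 2.64s + 7.504 = 0, so ω_n = 2.739 rad/s and ζ = 2.64/(2·2.739) = 0.4819.
%OS = 100·exp(−πζ/√(1−ζ²)) = 17.8%.

17.8%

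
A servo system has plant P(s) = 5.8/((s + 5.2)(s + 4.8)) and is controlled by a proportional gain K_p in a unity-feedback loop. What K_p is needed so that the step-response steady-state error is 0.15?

K_p = 24.4

For a type-0 loop with proportional control, e_ss = 1/(1 + K_p·P(0)).
P(0) = 0.2324. Require 1/(1 + K_p·0.2324) = 0.15, so 1 + 0.2324·K_p = 6.667.
K_p = (6.667 − 1)/0.2324 = 24.4.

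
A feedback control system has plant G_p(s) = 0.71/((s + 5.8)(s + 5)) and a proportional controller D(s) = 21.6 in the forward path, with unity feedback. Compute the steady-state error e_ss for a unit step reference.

The loop is type 0. Static position error constant K_pos = D(0)·G_p(0) = 21.6·0.02448 = 0.5288.
Steady-state error to a unit step: e_ss = 1/(1+K_pos) = 1/1.529 = 0.654.

0.654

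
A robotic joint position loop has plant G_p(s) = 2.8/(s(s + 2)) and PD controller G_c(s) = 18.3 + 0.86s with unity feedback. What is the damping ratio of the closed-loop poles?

ζ = 0.308

Forward path: (18.3 + 0.86s)·2.8/(s(s+2)). The closed-loop characteristic equation is s² + (2 + 2.8·0.86)s + 2.8·18.3 = 0.
That is s² + 4.408s + 51.24 = 0, so ω_n = 7.158 rad/s and ζ = 4.408/(2·7.158) = 0.3079.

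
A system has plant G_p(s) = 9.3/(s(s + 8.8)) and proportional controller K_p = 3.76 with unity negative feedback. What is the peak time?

T_p = 0.795 s

Closed-loop characteristic equation: s² + 8.8s + 34.97 = 0, so ω_n = 5.913 rad/s and ζ = 8.8/(2·5.913) = 0.7441.
Damped frequency ω_d = ω_n√(1−ζ²) = 3.951 rad/s, so peak time T_p = π/ω_d = 0.795 s.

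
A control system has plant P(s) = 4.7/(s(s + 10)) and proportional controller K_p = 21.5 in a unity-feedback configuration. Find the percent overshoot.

16.5%

Closed-loop characteristic equation: s² + 10s + 101 = 0, so ω_n = 10.05 rad/s and ζ = 10/(2·10.05) = 0.4974.
%OS = 100·exp(−πζ/√(1−ζ²)) = 100·exp(−π·0.4974/√0.7526) = 16.5%.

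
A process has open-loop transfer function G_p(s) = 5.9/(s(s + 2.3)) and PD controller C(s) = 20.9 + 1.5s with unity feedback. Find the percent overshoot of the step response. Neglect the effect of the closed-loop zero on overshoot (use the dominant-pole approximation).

Forward path: (20.9 + 1.5s)·5.9/(s(s+2.3)). The closed-loop characteristic equation is s² + (2.3 + 5.9·1.5)s + 5.9·20.9 = 0.
That is s² + 11.15s + 123.3 = 0, so ω_n = 11.1 rad/s and ζ = 11.15/(2·11.1) = 0.502.
%OS = 100·exp(−πζ/√(1−ζ²)) = 16.1%.

16.1%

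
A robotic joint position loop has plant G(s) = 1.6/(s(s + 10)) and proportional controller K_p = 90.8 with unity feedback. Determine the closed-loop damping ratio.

ζ = 0.415

With unity feedback the closed-loop characteristic equation is s² + 10s + 90.8·1.6 = s² + 10s + 145.3 = 0.
Matching s² + 2ζω_n s + ω_n²: ω_n = √145.3 = 12.05 rad/s and 2ζω_n = 10, so ζ = 10/(2·12.05) = 0.415.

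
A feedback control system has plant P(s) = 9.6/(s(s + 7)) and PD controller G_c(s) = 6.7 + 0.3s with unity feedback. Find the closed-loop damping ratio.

Forward path: (6.7 + 0.3s)·9.6/(s(s+7)). The closed-loop characteristic equation is s² + (7 + 9.6·0.3)s + 9.6·6.7 = 0.
That is s² + 9.88s + 64.32 = 0, so ω_n = 8.02 rad/s and ζ = 9.88/(2·8.02) = 0.616.

ζ = 0.616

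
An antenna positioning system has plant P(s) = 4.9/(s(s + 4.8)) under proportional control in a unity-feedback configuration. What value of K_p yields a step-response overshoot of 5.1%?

K_p = 2.49

From %OS = 100·exp(−πζ/√(1−ζ²)) = 5.1%, ζ = −ln(0.051)/√(π²+ln²(0.051)) = 0.6877.
Characteristic equation s² + 4.8s + 4.9K_p = 0 gives ζ = 4.8/(2√(4.9K_p)).
Setting ζ = 0.6877: √(4.9K_p) = 4.8/(2·0.6877) = 3.49, so K_p = 12.18/4.9 = 2.49.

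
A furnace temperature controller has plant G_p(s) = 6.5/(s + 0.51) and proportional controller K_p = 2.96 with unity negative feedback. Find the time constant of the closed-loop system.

τ = 0.0506 s

Closed-loop transfer function: T(s) = K_p·G_p(s)/(1 + K_p·G_p(s)) = 19.24/(s + 0.51 + 19.24) = 19.24/(s + 19.75).
Time constant τ = 1/19.75 = 0.0506 s.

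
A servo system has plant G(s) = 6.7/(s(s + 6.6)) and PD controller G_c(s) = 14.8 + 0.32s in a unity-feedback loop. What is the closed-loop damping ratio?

Forward path: (14.8 + 0.32s)·6.7/(s(s+6.6)). The closed-loop characteristic equation is s² + (6.6 + 6.7·0.32)s + 6.7·14.8 = 0.
That is s² + 8.744s + 99.16 = 0, so ω_n = 9.958 rad/s and ζ = 8.744/(2·9.958) = 0.439.

ζ = 0.439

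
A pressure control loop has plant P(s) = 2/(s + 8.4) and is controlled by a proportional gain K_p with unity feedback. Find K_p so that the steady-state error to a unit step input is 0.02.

Steady-state error for a unit step on this type-0 loop is 1/(1 + K_p·P(0)).
P(0) = 0.2381. Require 1/(1 + K_p·0.2381) = 0.02, so 1 + 0.2381·K_p = 50.
K_p = (50 − 1)/0.2381 = 206.

K_p = 206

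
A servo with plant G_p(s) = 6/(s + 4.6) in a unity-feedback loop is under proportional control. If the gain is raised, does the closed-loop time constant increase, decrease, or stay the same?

decrease

The closed-loop bandwidth 4.6+K_p·6 grows with K_p, so τ shrinks.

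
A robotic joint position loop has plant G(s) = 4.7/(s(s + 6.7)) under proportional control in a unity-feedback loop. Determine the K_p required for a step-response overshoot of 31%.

From %OS = 100·exp(−πζ/√(1−ζ²)) = 31%, ζ = −ln(0.31)/√(π²+ln²(0.31)) = 0.3493.
Characteristic equation s² + 6.7s + 4.7K_p = 0 gives ζ = 6.7/(2√(4.7K_p)).
Setting ζ = 0.3493: √(4.7K_p) = 6.7/(2·0.3493) = 9.59, so K_p = 91.97/4.7 = 19.6.

K_p = 19.6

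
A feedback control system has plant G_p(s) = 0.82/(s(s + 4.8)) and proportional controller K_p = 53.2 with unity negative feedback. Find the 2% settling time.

T_s ≈ 1.67 s

The closed-loop denominator s² + 4.8s + 43.62 gives ω_n = √43.62 = 6.605 and ζ = 4.8/(2ω_n) = 0.3634.
2% settling time T_s ≈ 4/(ζω_n) = 4/2.4 = 1.67 s.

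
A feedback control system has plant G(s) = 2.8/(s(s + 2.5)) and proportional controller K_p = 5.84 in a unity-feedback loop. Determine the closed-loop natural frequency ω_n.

ω_n = 4.04 rad/s

The closed-loop denominator is s(s+2.5) + 5.84·2.8 = s² + 2.5s + 16.35.
So ω_n² = 16.35 ⇒ ω_n = 4.044 rad/s, and ζ = 2.5/(2ω_n) = 0.309.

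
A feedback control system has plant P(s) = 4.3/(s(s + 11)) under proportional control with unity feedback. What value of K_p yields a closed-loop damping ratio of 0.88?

K_p = 9.08

Closed-loop characteristic equation: s² + 11s + K_p·4.3 = 0.
So ω_n = √(4.3K_p) and 2ζω_n = 11, giving ζ = 11/(2√(4.3K_p)).
Setting ζ = 0.88: √(4.3K_p) = 11/(2·0.88) = 6.25, so K_p = 39.06/4.3 = 9.08.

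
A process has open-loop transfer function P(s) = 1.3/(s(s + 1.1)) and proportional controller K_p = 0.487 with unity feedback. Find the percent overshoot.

The closed-loop denominator s² + 1.1s + 0.6331 gives ω_n = √0.6331 = 0.7957 and ζ = 1.1/(2ω_n) = 0.6912.
%OS = 100·exp(−πζ/√(1−ζ²)) = 100·exp(−π·0.6912/√0.5222) = 4.95%.

4.95%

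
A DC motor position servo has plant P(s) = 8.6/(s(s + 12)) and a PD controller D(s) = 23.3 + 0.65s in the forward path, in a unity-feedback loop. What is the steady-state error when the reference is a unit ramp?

The loop has one pole at the origin (type 1). Velocity error constant K_v = lim_{s→0} s·D(s)P(s) = 23.3·8.6/12 = 16.7.
Steady-state error to a unit ramp: e_ss = 1/K_v = 0.0599.

0.0599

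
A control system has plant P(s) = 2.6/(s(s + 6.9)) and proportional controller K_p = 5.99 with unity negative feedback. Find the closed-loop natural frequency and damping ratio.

ω_n = 3.95 rad/s, ζ = 0.874

The closed-loop denominator is s(s+6.9) + 5.99·2.6 = s² + 6.9s + 15.57.
So ω_n² = 15.57 ⇒ ω_n = 3.946 rad/s, and ζ = 6.9/(2ω_n) = 0.874.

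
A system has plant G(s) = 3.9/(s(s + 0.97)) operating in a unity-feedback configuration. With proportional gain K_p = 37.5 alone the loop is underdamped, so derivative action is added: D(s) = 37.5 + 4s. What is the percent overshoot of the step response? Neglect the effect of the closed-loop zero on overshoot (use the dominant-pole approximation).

Forward path: (37.5 + 4s)·3.9/(s(s+0.97)). The closed-loop characteristic equation is s² + (0.97 + 3.9·4)s + 3.9·37.5 = 0.
That is s² + 16.57s + 146.2 = 0, so ω_n = 12.09 rad/s and ζ = 16.57/(2·12.09) = 0.6851.
%OS = 100·exp(−πζ/√(1−ζ²)) = 5.21%.

5.21%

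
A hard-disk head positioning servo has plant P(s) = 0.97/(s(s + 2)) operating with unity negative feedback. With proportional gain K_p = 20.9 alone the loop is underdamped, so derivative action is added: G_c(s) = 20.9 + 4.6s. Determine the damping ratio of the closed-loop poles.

Forward path: (20.9 + 4.6s)·0.97/(s(s+2)). The closed-loop characteristic equation is s² + (2 + 0.97·4.6)s + 0.97·20.9 = 0.
That is s² + 6.462s + 20.27 = 0, so ω_n = 4.503 rad/s and ζ = 6.462/(2·4.503) = 0.7176.

ζ = 0.718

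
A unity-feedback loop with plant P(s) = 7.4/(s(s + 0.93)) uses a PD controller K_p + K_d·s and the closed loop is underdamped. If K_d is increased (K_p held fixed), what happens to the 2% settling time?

decrease

Characteristic equation s² + (0.93 + 7.4K_d)s + 7.4K_p = 0: raising K_d increases ζω_n = (0.93+7.4K_d)/2 while the loop stays underdamped, so T_s ≈ 4/(ζω_n) decreases.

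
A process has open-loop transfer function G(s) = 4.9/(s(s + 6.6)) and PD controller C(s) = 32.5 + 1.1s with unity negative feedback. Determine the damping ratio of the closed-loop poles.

ζ = 0.475

Forward path: (32.5 + 1.1s)·4.9/(s(s+6.6)). The closed-loop characteristic equation is s² + (6.6 + 4.9·1.1)s + 4.9·32.5 = 0.
That is s² + 11.99s + 159.2 = 0, so ω_n = 12.62 rad/s and ζ = 11.99/(2·12.62) = 0.4751.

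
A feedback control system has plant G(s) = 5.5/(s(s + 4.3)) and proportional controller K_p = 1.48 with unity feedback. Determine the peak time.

T_p = 1.68 s

The closed-loop denominator s² + 4.3s + 8.14 gives ω_n = √8.14 = 2.853 and ζ = 4.3/(2ω_n) = 0.7536.
Damped frequency ω_d = ω_n√(1−ζ²) = 1.875 rad/s, so peak time T_p = π/ω_d = 1.68 s.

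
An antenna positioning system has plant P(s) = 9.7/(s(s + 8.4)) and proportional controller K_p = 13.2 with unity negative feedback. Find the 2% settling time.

The closed-loop denominator s² + 8.4s + 128 gives ω_n = √128 = 11.32 and ζ = 8.4/(2ω_n) = 0.3712.
2% settling time T_s ≈ 4/(ζω_n) = 4/4.2 = 0.952 s.

T_s ≈ 0.952 s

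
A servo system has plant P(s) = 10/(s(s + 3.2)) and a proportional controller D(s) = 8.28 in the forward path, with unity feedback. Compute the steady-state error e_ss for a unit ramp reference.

The loop has one pole at the origin (type 1). Velocity error constant K_v = lim_{s→0} s·D(s)P(s) = 8.28·10/3.2 = 25.87.
Steady-state error to a unit ramp: e_ss = 1/K_v = 0.0386.

0.0386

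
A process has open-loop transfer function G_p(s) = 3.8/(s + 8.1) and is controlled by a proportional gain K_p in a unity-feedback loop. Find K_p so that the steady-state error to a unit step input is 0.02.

Steady-state error for a unit step on this type-0 loop is 1/(1 + K_p·G_p(0)).
G_p(0) = 0.4691. Require 1/(1 + K_p·0.4691) = 0.02, so 1 + 0.4691·K_p = 50.
K_p = (50 − 1)/0.4691 = 104.

K_p = 104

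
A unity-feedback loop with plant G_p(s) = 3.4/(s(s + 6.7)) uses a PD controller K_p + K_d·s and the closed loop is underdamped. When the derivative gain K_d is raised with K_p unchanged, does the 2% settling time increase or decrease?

decrease

Characteristic equation s² + (6.7 + 3.4K_d)s + 3.4K_p = 0: raising K_d increases ζω_n = (6.7+3.4K_d)/2 while the loop stays underdamped, so T_s ≈ 4/(ζω_n) decreases.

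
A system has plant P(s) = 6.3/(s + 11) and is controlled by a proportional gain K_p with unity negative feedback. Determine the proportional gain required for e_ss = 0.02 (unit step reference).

K_p = 85.6

Steady-state error for a unit step on this type-0 loop is 1/(1 + K_p·P(0)).
P(0) = 0.5727. Require 1/(1 + K_p·0.5727) = 0.02, so 1 + 0.5727·K_p = 50.
K_p = (50 − 1)/0.5727 = 85.6.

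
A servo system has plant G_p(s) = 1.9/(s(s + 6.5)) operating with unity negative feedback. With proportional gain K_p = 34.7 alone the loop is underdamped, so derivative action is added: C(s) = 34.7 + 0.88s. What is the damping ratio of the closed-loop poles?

Forward path: (34.7 + 0.88s)·1.9/(s(s+6.5)). The closed-loop characteristic equation is s² + (6.5 + 1.9·0.88)s + 1.9·34.7 = 0.
That is s² + 8.172s + 65.93 = 0, so ω_n = 8.12 rad/s and ζ = 8.172/(2·8.12) = 0.5032.

ζ = 0.503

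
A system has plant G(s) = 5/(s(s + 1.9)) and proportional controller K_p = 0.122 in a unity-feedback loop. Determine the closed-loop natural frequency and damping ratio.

ω_n = 0.781 rad/s, ζ = 1.22

1 + K_p·G(s) = 0 gives s² + 1.9s + 0.61 = 0.
So ω_n² = 0.61 ⇒ ω_n = 0.781 rad/s, and ζ = 1.9/(2ω_n) = 1.22.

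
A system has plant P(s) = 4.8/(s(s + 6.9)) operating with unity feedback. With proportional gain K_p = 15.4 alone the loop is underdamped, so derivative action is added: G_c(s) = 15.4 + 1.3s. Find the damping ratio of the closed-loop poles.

ζ = 0.764

Forward path: (15.4 + 1.3s)·4.8/(s(s+6.9)). The closed-loop characteristic equation is s² + (6.9 + 4.8·1.3)s + 4.8·15.4 = 0.
That is s² + 13.14s + 73.92 = 0, so ω_n = 8.598 rad/s and ζ = 13.14/(2·8.598) = 0.7642.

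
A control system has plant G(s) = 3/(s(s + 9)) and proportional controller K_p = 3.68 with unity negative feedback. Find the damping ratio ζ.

With unity feedback the closed-loop characteristic equation is s² + 9s + 3.68·3 = s² + 9s + 11.04 = 0.
So ω_n² = 11.04 ⇒ ω_n = 3.323 rad/s, and ζ = 9/(2ω_n) = 1.35.

ζ = 1.35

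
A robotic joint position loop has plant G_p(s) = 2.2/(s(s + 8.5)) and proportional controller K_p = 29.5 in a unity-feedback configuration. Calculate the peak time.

T_p = 0.459 s

The closed-loop denominator s² + 8.5s + 64.9 gives ω_n = √64.9 = 8.056 and ζ = 8.5/(2ω_n) = 0.5276.
Damped frequency ω_d = ω_n√(1−ζ²) = 6.844 rad/s, so peak time T_p = π/ω_d = 0.459 s.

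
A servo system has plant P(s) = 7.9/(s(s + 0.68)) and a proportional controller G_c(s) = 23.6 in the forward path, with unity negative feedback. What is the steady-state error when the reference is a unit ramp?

0.00365

The loop has one pole at the origin (type 1). Velocity error constant K_v = lim_{s→0} s·G_c(s)P(s) = 23.6·7.9/0.68 = 274.2.
Steady-state error to a unit ramp: e_ss = 1/K_v = 0.00365.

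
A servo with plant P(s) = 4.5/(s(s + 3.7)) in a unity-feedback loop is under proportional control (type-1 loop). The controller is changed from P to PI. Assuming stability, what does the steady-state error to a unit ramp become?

The integrator raises the loop to type 2, so K_v → ∞ and e_ss to a ramp is zero.

0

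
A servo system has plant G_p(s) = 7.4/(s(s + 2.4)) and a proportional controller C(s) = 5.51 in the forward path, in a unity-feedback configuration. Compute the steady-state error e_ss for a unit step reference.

The open loop C(s)G_p(s) has a pole at the origin (type 1), so the static position error constant is infinite and e_ss = 1/(1+∞) = 0.

0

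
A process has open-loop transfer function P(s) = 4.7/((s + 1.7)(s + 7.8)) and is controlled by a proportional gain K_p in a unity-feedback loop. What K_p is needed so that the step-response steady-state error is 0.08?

K_p = 32.4

Steady-state error for a unit step on this type-0 loop is 1/(1 + K_p·P(0)).
P(0) = 0.3544. Require 1/(1 + K_p·0.3544) = 0.08, so 1 + 0.3544·K_p = 12.5.
K_p = (12.5 − 1)/0.3544 = 32.4.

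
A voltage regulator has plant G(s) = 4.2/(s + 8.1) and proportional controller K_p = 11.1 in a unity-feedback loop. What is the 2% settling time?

Closed-loop transfer function: T(s) = K_p·G(s)/(1 + K_p·G(s)) = 46.62/(s + 8.1 + 46.62) = 46.62/(s + 54.72).
Time constant τ = 1/54.72 = 0.01827 s, so the 2% settling time is about 4τ = 0.0731 s.

T_s ≈ 0.0731 s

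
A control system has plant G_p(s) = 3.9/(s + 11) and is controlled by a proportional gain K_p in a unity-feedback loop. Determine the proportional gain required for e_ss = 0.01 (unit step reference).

K_p = 279

Steady-state error for a unit step on this type-0 loop is 1/(1 + K_p·G_p(0)).
G_p(0) = 0.3545. Require 1/(1 + K_p·0.3545) = 0.01, so 1 + 0.3545·K_p = 100.
K_p = (100 − 1)/0.3545 = 279.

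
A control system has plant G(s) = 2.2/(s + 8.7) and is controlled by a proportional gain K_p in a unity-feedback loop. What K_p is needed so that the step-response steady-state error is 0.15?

K_p = 22.4

Steady-state error for a unit step on this type-0 loop is 1/(1 + K_p·G(0)).
G(0) = 0.2529. Require 1/(1 + K_p·0.2529) = 0.15, so 1 + 0.2529·K_p = 6.667.
K_p = (6.667 − 1)/0.2529 = 22.4.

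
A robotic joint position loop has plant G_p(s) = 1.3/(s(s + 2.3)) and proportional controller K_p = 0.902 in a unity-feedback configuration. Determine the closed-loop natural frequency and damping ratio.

ω_n = 1.08 rad/s, ζ = 1.06

The closed-loop denominator is s(s+2.3) + 0.902·1.3 = s² + 2.3s + 1.173.
So ω_n² = 1.173 ⇒ ω_n = 1.083 rad/s, and ζ = 2.3/(2ω_n) = 1.06.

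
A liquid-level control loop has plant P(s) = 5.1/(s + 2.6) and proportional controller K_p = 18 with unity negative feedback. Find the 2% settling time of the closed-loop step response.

Closed-loop transfer function: T(s) = K_p·P(s)/(1 + K_p·P(s)) = 91.8/(s + 2.6 + 91.8) = 91.8/(s + 94.4).
Time constant τ = 1/94.4 = 0.01059 s, so the 2% settling time is about 4τ = 0.0424 s.

T_s ≈ 0.0424 s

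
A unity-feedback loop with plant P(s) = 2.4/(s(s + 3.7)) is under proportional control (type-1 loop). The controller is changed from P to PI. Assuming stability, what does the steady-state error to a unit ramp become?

0

The integrator raises the loop to type 2, so K_v → ∞ and e_ss to a ramp is zero.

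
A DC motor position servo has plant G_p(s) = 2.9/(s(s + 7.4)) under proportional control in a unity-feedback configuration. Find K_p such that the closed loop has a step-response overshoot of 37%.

K_p = 51.9

From %OS = 100·exp(−πζ/√(1−ζ²)) = 37%, ζ = −ln(0.37)/√(π²+ln²(0.37)) = 0.3017.
Characteristic equation s² + 7.4s + 2.9K_p = 0 gives ζ = 7.4/(2√(2.9K_p)).
Setting ζ = 0.3017: √(2.9K_p) = 7.4/(2·0.3017) = 12.26, so K_p = 150.4/2.9 = 51.9.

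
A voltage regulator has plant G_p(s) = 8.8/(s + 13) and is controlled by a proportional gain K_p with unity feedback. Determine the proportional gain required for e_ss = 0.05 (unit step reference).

K_p = 28.1

The loop is type 0, so e_ss(step) = 1/(1 + K_pos) with K_pos = K_p·G_p(0).
G_p(0) = 0.6769. Require 1/(1 + K_p·0.6769) = 0.05, so 1 + 0.6769·K_p = 20.
K_p = (20 − 1)/0.6769 = 28.1.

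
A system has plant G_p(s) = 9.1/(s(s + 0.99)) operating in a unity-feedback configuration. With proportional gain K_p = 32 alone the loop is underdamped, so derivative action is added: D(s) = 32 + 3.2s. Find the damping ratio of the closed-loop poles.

ζ = 0.882

Forward path: (32 + 3.2s)·9.1/(s(s+0.99)). The closed-loop characteristic equation is s² + (0.99 + 9.1·3.2)s + 9.1·32 = 0.
That is s² + 30.11s + 291.2 = 0, so ω_n = 17.06 rad/s and ζ = 30.11/(2·17.06) = 0.8822.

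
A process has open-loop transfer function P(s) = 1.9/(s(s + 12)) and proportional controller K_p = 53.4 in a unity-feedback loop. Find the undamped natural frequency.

1 + K_p·P(s) = 0 gives s² + 12s + 101.5 = 0.
Matching s² + 2ζω_n s + ω_n²: ω_n = √101.5 = 10.07 rad/s and 2ζω_n = 12, so ζ = 12/(2·10.07) = 0.596.

ω_n = 10.1 rad/s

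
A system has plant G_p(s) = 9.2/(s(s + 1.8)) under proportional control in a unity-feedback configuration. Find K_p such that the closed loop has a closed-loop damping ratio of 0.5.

Closed-loop characteristic equation: s² + 1.8s + K_p·9.2 = 0.
So ω_n = √(9.2K_p) and 2ζω_n = 1.8, giving ζ = 1.8/(2√(9.2K_p)).
Setting ζ = 0.5: √(9.2K_p) = 1.8/(2·0.5) = 1.8, so K_p = 3.24/9.2 = 0.352.

K_p = 0.352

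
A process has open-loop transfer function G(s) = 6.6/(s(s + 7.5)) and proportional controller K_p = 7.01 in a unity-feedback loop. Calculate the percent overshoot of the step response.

The closed-loop denominator s² + 7.5s + 46.27 gives ω_n = √46.27 = 6.802 and ζ = 7.5/(2ω_n) = 0.5513.
%OS = 100·exp(−πζ/√(1−ζ²)) = 100·exp(−π·0.5513/√0.6961) = 12.5%.

12.5%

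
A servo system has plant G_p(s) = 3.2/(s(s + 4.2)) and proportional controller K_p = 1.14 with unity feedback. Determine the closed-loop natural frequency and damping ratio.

1 + K_p·G_p(s) = 0 gives s² + 4.2s + 3.648 = 0.
Matching s² + 2ζω_n s + ω_n²: ω_n = √3.648 = 1.91 rad/s and 2ζω_n = 4.2, so ζ = 4.2/(2·1.91) = 1.1.

ω_n = 1.91 rad/s, ζ = 1.1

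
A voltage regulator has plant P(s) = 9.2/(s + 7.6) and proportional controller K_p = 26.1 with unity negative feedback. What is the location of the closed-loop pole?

Closed-loop transfer function: T(s) = K_p·P(s)/(1 + K_p·P(s)) = 240.1/(s + 7.6 + 240.1) = 240.1/(s + 247.7).
The closed-loop pole is at s = −247.7.

s = -247.7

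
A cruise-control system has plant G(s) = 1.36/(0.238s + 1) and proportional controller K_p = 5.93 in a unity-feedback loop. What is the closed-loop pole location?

Closed loop: T(s) = K_p·G/(1+K_p·G) = 8.065/(0.238s + 1 + 8.065), with pole at s = −(1 + 8.065)/0.238 = −38.09.

s = -38.09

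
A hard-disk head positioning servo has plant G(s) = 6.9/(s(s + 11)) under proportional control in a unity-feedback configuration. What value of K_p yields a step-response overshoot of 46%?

From %OS = 100·exp(−πζ/√(1−ζ²)) = 46%, ζ = −ln(0.46)/√(π²+ln²(0.46)) = 0.24.
Characteristic equation s² + 11s + 6.9K_p = 0 gives ζ = 11/(2√(6.9K_p)).
Setting ζ = 0.24: √(6.9K_p) = 11/(2·0.24) = 22.92, so K_p = 525.4/6.9 = 76.1.

K_p = 76.1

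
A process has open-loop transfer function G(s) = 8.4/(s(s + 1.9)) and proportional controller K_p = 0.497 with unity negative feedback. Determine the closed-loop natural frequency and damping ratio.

ω_n = 2.04 rad/s, ζ = 0.465

1 + K_p·G(s) = 0 gives s² + 1.9s + 4.175 = 0.
Matching s² + 2ζω_n s + ω_n²: ω_n = √4.175 = 2.043 rad/s and 2ζω_n = 1.9, so ζ = 1.9/(2·2.043) = 0.465.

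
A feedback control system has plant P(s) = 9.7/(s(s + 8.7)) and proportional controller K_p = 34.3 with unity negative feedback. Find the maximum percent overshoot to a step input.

46.2%

From 1 + K_pP(s) = 0: s² + 8.7s + 332.7 = 0 ⇒ ω_n = 18.24, ζ = 0.2385.
%OS = 100·exp(−πζ/√(1−ζ²)) = 100·exp(−π·0.2385/√0.9431) = 46.2%.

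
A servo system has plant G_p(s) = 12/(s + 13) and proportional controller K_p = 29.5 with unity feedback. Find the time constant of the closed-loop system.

τ = 0.00272 s

Closed-loop transfer function: T(s) = K_p·G_p(s)/(1 + K_p·G_p(s)) = 354/(s + 13 + 354) = 354/(s + 367).
Time constant τ = 1/367 = 0.00272 s.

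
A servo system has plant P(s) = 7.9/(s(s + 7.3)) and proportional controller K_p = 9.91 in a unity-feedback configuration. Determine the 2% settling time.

T_s ≈ 1.1 s

Closed-loop characteristic equation: s² + 7.3s + 78.29 = 0, so ω_n = 8.848 rad/s and ζ = 7.3/(2·8.848) = 0.4125.
2% settling time T_s ≈ 4/(ζω_n) = 4/3.65 = 1.1 s.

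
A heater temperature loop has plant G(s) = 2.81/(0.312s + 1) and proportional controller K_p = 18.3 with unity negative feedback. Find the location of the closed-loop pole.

s = -168

Closed loop: T(s) = K_p·G/(1+K_p·G) = 51.42/(0.312s + 1 + 51.42), with pole at s = −(1 + 51.42)/0.312 = −168.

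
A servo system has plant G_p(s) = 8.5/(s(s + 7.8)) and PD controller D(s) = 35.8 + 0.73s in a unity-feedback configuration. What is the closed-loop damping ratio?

Forward path: (35.8 + 0.73s)·8.5/(s(s+7.8)). The closed-loop characteristic equation is s² + (7.8 + 8.5·0.73)s + 8.5·35.8 = 0.
That is s² + 14s + 304.3 = 0, so ω_n = 17.44 rad/s and ζ = 14/(2·17.44) = 0.4014.

ζ = 0.401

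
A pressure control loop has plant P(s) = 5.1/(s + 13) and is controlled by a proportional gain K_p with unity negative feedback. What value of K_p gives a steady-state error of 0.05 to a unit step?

K_p = 48.4

For a type-0 loop with proportional control, e_ss = 1/(1 + K_p·P(0)).
P(0) = 0.3923. Require 1/(1 + K_p·0.3923) = 0.05, so 1 + 0.3923·K_p = 20.
K_p = (20 − 1)/0.3923 = 48.4.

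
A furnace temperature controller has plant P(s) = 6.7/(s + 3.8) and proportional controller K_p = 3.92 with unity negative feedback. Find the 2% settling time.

T_s ≈ 0.133 s

Closed-loop transfer function: T(s) = K_p·P(s)/(1 + K_p·P(s)) = 26.26/(s + 3.8 + 26.26) = 26.26/(s + 30.06).
Time constant τ = 1/30.06 = 0.03326 s, so the 2% settling time is about 4τ = 0.133 s.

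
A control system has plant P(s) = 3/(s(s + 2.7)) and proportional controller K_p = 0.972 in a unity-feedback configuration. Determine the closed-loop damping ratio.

The closed-loop denominator is s(s+2.7) + 0.972·3 = s² + 2.7s + 2.916.
So ω_n² = 2.916 ⇒ ω_n = 1.708 rad/s, and ζ = 2.7/(2ω_n) = 0.791.

ζ = 0.791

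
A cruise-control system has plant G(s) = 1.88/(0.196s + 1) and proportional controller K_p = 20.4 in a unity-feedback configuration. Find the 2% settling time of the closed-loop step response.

Closed loop: T(s) = K_p·G/(1+K_p·G) = 38.35/(0.196s + 1 + 38.35), with pole at s = −(1 + 38.35)/0.196 = −200.8.
τ = 1/200.8 = 0.004981 s, so 2% settling time ≈ 4τ = 0.0199 s.

T_s ≈ 0.0199 s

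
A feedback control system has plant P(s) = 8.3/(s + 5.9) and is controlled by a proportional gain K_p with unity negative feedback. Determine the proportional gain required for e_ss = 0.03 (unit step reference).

K_p = 23

Steady-state error for a unit step on this type-0 loop is 1/(1 + K_p·P(0)).
P(0) = 1.407. Require 1/(1 + K_p·1.407) = 0.03, so 1 + 1.407·K_p = 33.33.
K_p = (33.33 − 1)/1.407 = 23.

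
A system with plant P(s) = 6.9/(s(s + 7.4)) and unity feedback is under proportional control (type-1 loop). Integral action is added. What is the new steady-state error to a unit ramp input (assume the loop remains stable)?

0

The integrator raises the loop to type 2, so K_v → ∞ and e_ss to a ramp is zero.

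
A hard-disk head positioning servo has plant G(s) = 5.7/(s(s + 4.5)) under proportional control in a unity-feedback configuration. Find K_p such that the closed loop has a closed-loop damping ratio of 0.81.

K_p = 1.35

Closed-loop characteristic equation: s² + 4.5s + K_p·5.7 = 0.
So ω_n = √(5.7K_p) and 2ζω_n = 4.5, giving ζ = 4.5/(2√(5.7K_p)).
Setting ζ = 0.81: √(5.7K_p) = 4.5/(2·0.81) = 2.778, so K_p = 7.716/5.7 = 1.35.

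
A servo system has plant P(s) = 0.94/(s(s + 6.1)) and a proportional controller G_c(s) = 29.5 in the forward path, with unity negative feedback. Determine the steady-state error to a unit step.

0

The open loop G_c(s)P(s) has a pole at the origin (type 1), so the static position error constant is infinite and e_ss = 1/(1+∞) = 0.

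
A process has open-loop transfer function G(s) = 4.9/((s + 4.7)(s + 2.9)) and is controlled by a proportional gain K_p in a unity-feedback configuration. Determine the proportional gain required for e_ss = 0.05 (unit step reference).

K_p = 52.9

For a type-0 loop with proportional control, e_ss = 1/(1 + K_p·G(0)).
G(0) = 0.3595. Require 1/(1 + K_p·0.3595) = 0.05, so 1 + 0.3595·K_p = 20.
K_p = (20 − 1)/0.3595 = 52.9.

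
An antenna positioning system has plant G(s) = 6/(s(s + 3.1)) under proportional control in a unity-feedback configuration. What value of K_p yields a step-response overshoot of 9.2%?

From %OS = 100·exp(−πζ/√(1−ζ²)) = 9.2%, ζ = −ln(0.092)/√(π²+ln²(0.092)) = 0.6048.
Characteristic equation s² + 3.1s + 6K_p = 0 gives ζ = 3.1/(2√(6K_p)).
Setting ζ = 0.6048: √(6K_p) = 3.1/(2·0.6048) = 2.563, so K_p = 6.568/6 = 1.09.

K_p = 1.09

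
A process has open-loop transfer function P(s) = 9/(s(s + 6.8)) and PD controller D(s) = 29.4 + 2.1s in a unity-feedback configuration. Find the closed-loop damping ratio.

ζ = 0.79

Forward path: (29.4 + 2.1s)·9/(s(s+6.8)). The closed-loop characteristic equation is s² + (6.8 + 9·2.1)s + 9·29.4 = 0.
That is s² + 25.7s + 264.6 = 0, so ω_n = 16.27 rad/s and ζ = 25.7/(2·16.27) = 0.79.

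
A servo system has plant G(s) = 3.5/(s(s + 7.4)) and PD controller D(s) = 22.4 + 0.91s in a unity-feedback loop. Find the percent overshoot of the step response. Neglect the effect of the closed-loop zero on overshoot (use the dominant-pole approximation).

9.61%

Forward path: (22.4 + 0.91s)·3.5/(s(s+7.4)). The closed-loop characteristic equation is s² + (7.4 + 3.5·0.91)s + 3.5·22.4 = 0.
That is s² + 10.59s + 78.4 = 0, so ω_n = 8.854 rad/s and ζ = 10.59/(2·8.854) = 0.5977.
%OS = 100·exp(−πζ/√(1−ζ²)) = 9.61%.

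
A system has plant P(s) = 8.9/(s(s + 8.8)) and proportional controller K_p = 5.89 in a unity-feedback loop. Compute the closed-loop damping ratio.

ζ = 0.608

1 + K_p·P(s) = 0 gives s² + 8.8s + 52.42 = 0.
Matching s² + 2ζω_n s + ω_n²: ω_n = √52.42 = 7.24 rad/s and 2ζω_n = 8.8, so ζ = 8.8/(2·7.24) = 0.608.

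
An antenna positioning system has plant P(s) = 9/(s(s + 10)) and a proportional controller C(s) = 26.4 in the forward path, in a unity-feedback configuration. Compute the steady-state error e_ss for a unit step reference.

The open loop C(s)P(s) has a pole at the origin (type 1), so the static position error constant is infinite and e_ss = 1/(1+∞) = 0.

0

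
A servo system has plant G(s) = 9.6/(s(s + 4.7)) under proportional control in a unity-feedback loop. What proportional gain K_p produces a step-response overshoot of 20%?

From %OS = 100·exp(−πζ/√(1−ζ²)) = 20%, ζ = −ln(0.2)/√(π²+ln²(0.2)) = 0.4559.
Characteristic equation s² + 4.7s + 9.6K_p = 0 gives ζ = 4.7/(2√(9.6K_p)).
Setting ζ = 0.4559: √(9.6K_p) = 4.7/(2·0.4559) = 5.154, so K_p = 26.56/9.6 = 2.77.

K_p = 2.77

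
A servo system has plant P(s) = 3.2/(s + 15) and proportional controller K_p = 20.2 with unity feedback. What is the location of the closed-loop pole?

Closed-loop transfer function: T(s) = K_p·P(s)/(1 + K_p·P(s)) = 64.64/(s + 15 + 64.64) = 64.64/(s + 79.64).
The closed-loop pole is at s = −79.64.

s = -79.64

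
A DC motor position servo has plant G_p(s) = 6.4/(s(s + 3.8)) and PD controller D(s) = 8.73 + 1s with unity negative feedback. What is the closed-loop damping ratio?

Forward path: (8.73 + 1s)·6.4/(s(s+3.8)). The closed-loop characteristic equation is s² + (3.8 + 6.4·1)s + 6.4·8.73 = 0.
That is s² + 10.2s + 55.87 = 0, so ω_n = 7.475 rad/s and ζ = 10.2/(2·7.475) = 0.6823.

ζ = 0.682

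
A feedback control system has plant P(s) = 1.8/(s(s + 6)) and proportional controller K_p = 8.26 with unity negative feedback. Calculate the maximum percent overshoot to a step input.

From 1 + K_pP(s) = 0: s² + 6s + 14.87 = 0 ⇒ ω_n = 3.856, ζ = 0.778.
%OS = 100·exp(−πζ/√(1−ζ²)) = 100·exp(−π·0.778/√0.3947) = 2.04%.

2.04%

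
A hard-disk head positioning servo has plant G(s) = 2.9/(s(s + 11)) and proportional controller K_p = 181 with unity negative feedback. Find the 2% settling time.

T_s ≈ 0.727 s

The closed-loop denominator s² + 11s + 524.9 gives ω_n = √524.9 = 22.91 and ζ = 11/(2ω_n) = 0.2401.
2% settling time T_s ≈ 4/(ζω_n) = 4/5.5 = 0.727 s.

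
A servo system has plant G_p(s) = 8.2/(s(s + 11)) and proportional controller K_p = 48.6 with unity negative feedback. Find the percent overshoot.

Closed-loop characteristic equation: s² + 11s + 398.5 = 0, so ω_n = 19.96 rad/s and ζ = 11/(2·19.96) = 0.2755.
%OS = 100·exp(−πζ/√(1−ζ²)) = 100·exp(−π·0.2755/√0.9241) = 40.6%.

40.6%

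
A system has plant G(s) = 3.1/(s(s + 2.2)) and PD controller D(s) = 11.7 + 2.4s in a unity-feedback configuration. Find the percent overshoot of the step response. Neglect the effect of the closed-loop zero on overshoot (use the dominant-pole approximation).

Forward path: (11.7 + 2.4s)·3.1/(s(s+2.2)). The closed-loop characteristic equation is s² + (2.2 + 3.1·2.4)s + 3.1·11.7 = 0.
That is s² + 9.64s + 36.27 = 0, so ω_n = 6.022 rad/s and ζ = 9.64/(2·6.022) = 0.8003.
%OS = 100·exp(−πζ/√(1−ζ²)) = 1.51%.

1.51%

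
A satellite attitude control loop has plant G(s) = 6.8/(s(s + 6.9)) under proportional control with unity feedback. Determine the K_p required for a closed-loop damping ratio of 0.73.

K_p = 3.28

Closed-loop characteristic equation: s² + 6.9s + K_p·6.8 = 0.
So ω_n = √(6.8K_p) and 2ζω_n = 6.9, giving ζ = 6.9/(2√(6.8K_p)).
Setting ζ = 0.73: √(6.8K_p) = 6.9/(2·0.73) = 4.726, so K_p = 22.34/6.8 = 3.28.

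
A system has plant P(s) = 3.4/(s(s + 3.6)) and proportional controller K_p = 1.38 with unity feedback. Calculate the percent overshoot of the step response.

Closed-loop characteristic equation: s² + 3.6s + 4.692 = 0, so ω_n = 2.166 rad/s and ζ = 3.6/(2·2.166) = 0.831.
%OS = 100·exp(−πζ/√(1−ζ²)) = 100·exp(−π·0.831/√0.3095) = 0.916%.

0.916%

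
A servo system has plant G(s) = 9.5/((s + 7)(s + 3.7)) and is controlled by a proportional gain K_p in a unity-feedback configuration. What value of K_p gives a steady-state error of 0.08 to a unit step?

For a type-0 loop with proportional control, e_ss = 1/(1 + K_p·G(0)).
G(0) = 0.3668. Require 1/(1 + K_p·0.3668) = 0.08, so 1 + 0.3668·K_p = 12.5.
K_p = (12.5 − 1)/0.3668 = 31.4.

K_p = 31.4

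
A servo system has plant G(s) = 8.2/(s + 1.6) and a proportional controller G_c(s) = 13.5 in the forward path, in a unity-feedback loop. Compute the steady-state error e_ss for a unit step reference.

0.0142

The loop is type 0. Static position error constant K_pos = G_c(0)·G(0) = 13.5·5.125 = 69.19.
Steady-state error to a unit step: e_ss = 1/(1+K_pos) = 1/70.19 = 0.0142.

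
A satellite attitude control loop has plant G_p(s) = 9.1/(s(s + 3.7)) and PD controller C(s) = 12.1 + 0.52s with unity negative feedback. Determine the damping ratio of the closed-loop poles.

Forward path: (12.1 + 0.52s)·9.1/(s(s+3.7)). The closed-loop characteristic equation is s² + (3.7 + 9.1·0.52)s + 9.1·12.1 = 0.
That is s² + 8.432s + 110.1 = 0, so ω_n = 10.49 rad/s and ζ = 8.432/(2·10.49) = 0.4018.

ζ = 0.402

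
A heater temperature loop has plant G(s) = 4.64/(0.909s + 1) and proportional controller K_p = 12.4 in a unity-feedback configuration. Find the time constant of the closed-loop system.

τ = 0.0155 s

Closed loop: T(s) = K_p·G/(1+K_p·G) = 57.54/(0.909s + 1 + 57.54), with pole at s = −(1 + 57.54)/0.909 = −64.4.
Closed-loop time constant τ = 1/64.4 = 0.0155 s.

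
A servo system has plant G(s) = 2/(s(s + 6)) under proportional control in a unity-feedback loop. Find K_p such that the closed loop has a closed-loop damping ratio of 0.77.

Closed-loop characteristic equation: s² + 6s + K_p·2 = 0.
So ω_n = √(2K_p) and 2ζω_n = 6, giving ζ = 6/(2√(2K_p)).
Setting ζ = 0.77: √(2K_p) = 6/(2·0.77) = 3.896, so K_p = 15.18/2 = 7.59.

K_p = 7.59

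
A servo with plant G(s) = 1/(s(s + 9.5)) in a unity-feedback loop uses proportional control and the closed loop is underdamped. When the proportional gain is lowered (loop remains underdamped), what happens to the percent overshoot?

ζ = 9.5/(2√(1K_p)) rises as K_p falls; higher damping means less overshoot.

decrease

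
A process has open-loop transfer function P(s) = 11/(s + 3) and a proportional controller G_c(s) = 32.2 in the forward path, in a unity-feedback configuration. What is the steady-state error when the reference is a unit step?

0.0084

The loop is type 0. Static position error constant K_pos = G_c(0)·P(0) = 32.2·3.667 = 118.1.
Steady-state error to a unit step: e_ss = 1/(1+K_pos) = 1/119.1 = 0.0084.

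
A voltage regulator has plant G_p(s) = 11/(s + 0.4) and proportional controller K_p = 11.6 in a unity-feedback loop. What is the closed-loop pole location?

Closed-loop transfer function: T(s) = K_p·G_p(s)/(1 + K_p·G_p(s)) = 127.6/(s + 0.4 + 127.6) = 127.6/(s + 128).
The closed-loop pole is at s = −128.

s = -128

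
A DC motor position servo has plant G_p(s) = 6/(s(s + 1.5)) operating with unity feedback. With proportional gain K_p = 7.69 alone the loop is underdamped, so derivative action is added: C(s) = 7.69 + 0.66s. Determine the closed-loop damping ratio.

ζ = 0.402

Forward path: (7.69 + 0.66s)·6/(s(s+1.5)). The closed-loop characteristic equation is s² + (1.5 + 6·0.66)s + 6·7.69 = 0.
That is s² + 5.46s + 46.14 = 0, so ω_n = 6.793 rad/s and ζ = 5.46/(2·6.793) = 0.4019.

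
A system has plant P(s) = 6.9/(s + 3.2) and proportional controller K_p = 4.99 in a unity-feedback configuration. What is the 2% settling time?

T_s ≈ 0.106 s

Closed-loop transfer function: T(s) = K_p·P(s)/(1 + K_p·P(s)) = 34.43/(s + 3.2 + 34.43) = 34.43/(s + 37.63).
Time constant τ = 1/37.63 = 0.02657 s, so the 2% settling time is about 4τ = 0.106 s.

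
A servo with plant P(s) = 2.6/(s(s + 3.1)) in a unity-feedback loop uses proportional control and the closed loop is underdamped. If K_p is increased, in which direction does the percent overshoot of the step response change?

increase

Characteristic equation s² + 3.1s + K_p·2.6 = 0: raising K_p raises ω_n while 2ζω_n = 3.1 is fixed, so ζ falls and overshoot grows.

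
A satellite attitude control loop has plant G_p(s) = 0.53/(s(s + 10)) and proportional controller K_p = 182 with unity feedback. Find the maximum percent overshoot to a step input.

Closed-loop characteristic equation: s² + 10s + 96.46 = 0, so ω_n = 9.821 rad/s and ζ = 10/(2·9.821) = 0.5091.
%OS = 100·exp(−πζ/√(1−ζ²)) = 100·exp(−π·0.5091/√0.7408) = 15.6%.

15.6%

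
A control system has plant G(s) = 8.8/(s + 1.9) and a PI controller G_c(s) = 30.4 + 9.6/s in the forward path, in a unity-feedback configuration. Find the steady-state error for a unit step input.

The open loop G_c(s)G(s) has a pole at the origin (type 1), so the static position error constant is infinite and e_ss = 1/(1+∞) = 0.

0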